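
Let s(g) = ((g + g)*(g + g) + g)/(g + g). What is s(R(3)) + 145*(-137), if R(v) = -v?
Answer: -39741/2 ≈ -19871.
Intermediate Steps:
s(g) = (g + 4*g**2)/(2*g) (s(g) = ((2*g)*(2*g) + g)/((2*g)) = (4*g**2 + g)*(1/(2*g)) = (g + 4*g**2)*(1/(2*g)) = (g + 4*g**2)/(2*g))
s(R(3)) + 145*(-137) = (1/2 + 2*(-1*3)) + 145*(-137) = (1/2 + 2*(-3)) - 19865 = (1/2 - 6) - 19865 = -11/2 - 19865 = -39741/2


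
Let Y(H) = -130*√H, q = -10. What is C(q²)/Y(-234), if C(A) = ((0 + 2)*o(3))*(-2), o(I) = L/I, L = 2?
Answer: -2*I*√26/7605 ≈ -0.001341*I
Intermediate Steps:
o(I) = 2/I
C(A) = -8/3 (C(A) = ((0 + 2)*(2/3))*(-2) = (2*(2*(⅓)))*(-2) = (2*(⅔))*(-2) = (4/3)*(-2) = -8/3)
C(q²)/Y(-234) = -8*I*√26/10140/3 = -2*I*√26/7605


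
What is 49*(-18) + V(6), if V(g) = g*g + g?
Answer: -840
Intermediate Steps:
V(g) = g + g**2 (V(g) = g**2 + g = g + g**2)
49*(-18) + V(6) = 49*(-18) + 6*(1 + 6) = -882 + 6*7 = -882 + 42 = -840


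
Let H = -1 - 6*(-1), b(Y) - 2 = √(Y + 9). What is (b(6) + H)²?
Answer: (7 + √15)² ≈ 118.22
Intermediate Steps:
b(Y) = 2 + √(9 + Y) (b(Y) = 2 + √(Y + 9) = 2 + √(9 + Y))
H = 5 (H = -1 + 6 = 5)
(b(6) + H)² = ((2 + √(9 + 6)) + 5)² = ((2 + √15) + 5)² = (7 + √15)²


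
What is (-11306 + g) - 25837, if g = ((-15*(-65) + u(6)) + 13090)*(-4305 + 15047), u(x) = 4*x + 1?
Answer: 151317637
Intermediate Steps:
u(x) = 1 + 4*x
g = 151354780 (g = ((-15*(-65) + (1 + 4*6)) + 13090)*(-4305 + 15047) = ((975 + (1 + 24)) + 13090)*10742 = ((975 + 25) + 13090)*10742 = (1000 + 13090)*10742 = 14090*10742 = 151354780)
(-11306 + g) - 25837 = (-11306 + 151354780) - 25837 = 151343474 - 25837 = 151317637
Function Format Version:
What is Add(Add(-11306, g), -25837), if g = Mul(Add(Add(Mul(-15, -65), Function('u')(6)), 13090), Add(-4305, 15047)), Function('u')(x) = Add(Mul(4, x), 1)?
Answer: 151317637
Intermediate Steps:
Function('u')(x) = Add(1, Mul(4, x))
g = 151354780 (g = Mul(Add(Add(Mul(-15, -65), Add(1, Mul(4, 6))), 13090), Add(-4305, 15047)) = Mul(Add(Add(975, Add(1, 24)), 13090), 10742) = Mul(Add(Add(975, 25), 13090), 10742) = Mul(Add(1000, 13090), 10742) = Mul(14090, 10742) = 151354780)
Add(Add(-11306, g), -25837) = Add(Add(-11306, 151354780), -25837) = Add(151343474, -25837) = 151317637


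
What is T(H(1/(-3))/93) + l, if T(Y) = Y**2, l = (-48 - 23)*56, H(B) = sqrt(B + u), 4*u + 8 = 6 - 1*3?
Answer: -412661107/103788 ≈ -3976.0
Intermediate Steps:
u = -5/4 (u = -2 + (6 - 1*3)/4 = -2 + (6 - 3)/4 = -2 + (1/4)*3 = -2 + 3/4 = -5/4 ≈ -1.2500)
H(B) = sqrt(-5/4 + B) (H(B) = sqrt(B - 5/4) = sqrt(-5/4 + B))
l = -3976 (l = -71*56 = -3976)
T(H(1/(-3))/93) + l = ((sqrt(-5 + 4/(-3))/2)/93)**2 - 3976 = ((sqrt(-5 + 4*(-1/3))/2)*(1/93))**2 - 3976 = ((sqrt(-5 - 4/3)/2)*(1/93))**2 - 3976 = ((sqrt(-19/3)/2)*(1/93))**2 - 3976 = (((I*sqrt(57)/3)/2)*(1/93))**2 - 3976 = ((I*sqrt(57)/6)*(1/93))**2 - 3976 = (I*sqrt(57)/558)**2 - 3976 = -19/103788 - 3976 = -412661107/103788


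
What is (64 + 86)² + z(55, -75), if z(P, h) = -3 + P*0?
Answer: 22497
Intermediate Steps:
z(P, h) = -3 (z(P, h) = -3 + 0 = -3)
(64 + 86)² + z(55, -75) = (64 + 86)² - 3 = 150² - 3 = 22500 - 3 = 22497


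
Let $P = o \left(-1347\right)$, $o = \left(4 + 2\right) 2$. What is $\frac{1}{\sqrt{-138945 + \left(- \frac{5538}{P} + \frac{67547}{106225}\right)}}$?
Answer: $- \frac{5 i \sqrt{455143681731603234342}}{39761631474457} \approx - 0.0026827 i$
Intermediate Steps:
$o = 12$ ($o = 6 \cdot 2 = 12$)
$P = -16164$ ($P = 12 \left(-1347\right) = -16164$)
$\frac{1}{\sqrt{-138945 + \left(- \frac{5538}{P} + \frac{67547}{106225}\right)}} = \frac{1}{\sqrt{-138945 + \left(- \frac{5538}{-16164} + \frac{67547}{106225}\right)}} = \frac{1}{\sqrt{-138945 + \left(\left(-5538\right) \left(- \frac{1}{16164}\right) + 67547 \cdot \frac{1}{106225}\right)}} = \frac{1}{\sqrt{-138945 + \left(\frac{923}{2694} + \frac{67547}{106225}\right)}} = \frac{1}{\sqrt{-138945 + \frac{280017293}{286170150}}} = \frac{1}{\sqrt{- \frac{39761631474457}{286170150}}} = \frac{1}{\frac{1}{57234030} i \sqrt{455143681731603234342}} = - \frac{5 i \sqrt{455143681731603234342}}{39761631474457}$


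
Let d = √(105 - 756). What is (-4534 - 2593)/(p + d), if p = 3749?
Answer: -26719123/14055652 + 7127*I*√651/14055652 ≈ -1.901 + 0.012937*I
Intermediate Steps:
d = I*√651 (d = √(-651) = I*√651 ≈ 25.515*I)
(-4534 - 2593)/(p + d) = (-4534 - 2593)/(3749 + I*√651) = -7127/(3749 + I*√651)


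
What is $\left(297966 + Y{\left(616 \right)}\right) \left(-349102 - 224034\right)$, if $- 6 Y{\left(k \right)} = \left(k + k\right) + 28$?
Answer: $-170654682816$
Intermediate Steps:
$Y{\left(k \right)} = - \frac{14}{3} - \frac{k}{3}$ ($Y{\left(k \right)} = - \frac{\left(k + k\right) + 28}{6} = - \frac{2 k + 28}{6} = - \frac{28 + 2 k}{6} = - \frac{14}{3} - \frac{k}{3}$)
$\left(297966 + Y{\left(616 \right)}\right) \left(-349102 - 224034\right) = \left(297966 - 210\right) \left(-349102 - 224034\right) = \left(297966 - 210\right) \left(-573136\right) = 297756 \left(-573136\right) = -170654682816$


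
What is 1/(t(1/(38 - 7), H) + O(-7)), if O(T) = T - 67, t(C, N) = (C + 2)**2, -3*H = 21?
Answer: -961/67145 ≈ -0.014312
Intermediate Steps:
H = -7 (H = -1/3*21 = -7)
t(C, N) = (2 + C)**2
O(T) = -67 + T
1/(t(1/(38 - 7), H) + O(-7)) = 1/((2 + 1/(38 - 7))**2 + (-67 - 7)) = 1/((2 + 1/31)**2 - 74) = 1/((63/31)**2 - 74) = 1/(3969/961 - 74) = 1/(-67145/961) = -961/67145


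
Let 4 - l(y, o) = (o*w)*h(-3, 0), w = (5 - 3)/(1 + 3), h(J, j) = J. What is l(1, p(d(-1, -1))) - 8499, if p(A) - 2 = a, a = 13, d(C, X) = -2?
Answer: -16945/2 ≈ -8472.5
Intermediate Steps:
p(A) = 15 (p(A) = 2 + 13 = 15)
w = 1/2 (w = 2/4 = 2*(1/4) = 1/2 ≈ 0.50000)
l(y, o) = 4 + 3*o/2 (l(y, o) = 4 - o*(1/2)*(-3) = 4 - o/2*(-3) = 4 - (-3)*o/2 = 4 + 3*o/2)
l(1, p(d(-1, -1))) - 8499 = (4 + (3/2)*15) - 8499 = (4 + 45/2) - 8499 = 53/2 - 8499 = -16945/2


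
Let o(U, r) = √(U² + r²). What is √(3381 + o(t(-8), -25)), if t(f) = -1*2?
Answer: √(3381 + √629) ≈ 58.362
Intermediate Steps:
t(f) = -2
√(3381 + o(t(-8), -25)) = √(3381 + √((-2)² + (-25)²)) = √(3381 + √(4 + 625)) = √(3381 + √629)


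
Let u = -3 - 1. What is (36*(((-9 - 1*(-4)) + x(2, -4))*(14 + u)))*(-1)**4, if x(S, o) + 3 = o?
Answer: -4320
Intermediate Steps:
x(S, o) = -3 + o
u = -4
(36*(((-9 - 1*(-4)) + x(2, -4))*(14 + u)))*(-1)**4 = (36*(((-9 - 1*(-4)) + (-3 - 4))*(14 - 4)))*(-1)**4 = (36*(((-9 + 4) - 7)*10))*1 = (36*((-5 - 7)*10))*1 = (36*(-12*10))*1 = (36*(-120))*1 = -4320*1 = -4320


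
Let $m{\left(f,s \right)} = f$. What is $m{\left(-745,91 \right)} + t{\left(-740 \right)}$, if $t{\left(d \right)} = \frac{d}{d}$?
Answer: $-744$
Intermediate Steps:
$t{\left(d \right)} = 1$
$m{\left(-745,91 \right)} + t{\left(-740 \right)} = -745 + 1 = -744$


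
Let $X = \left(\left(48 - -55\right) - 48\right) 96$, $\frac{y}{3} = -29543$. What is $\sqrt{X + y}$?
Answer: $63 i \sqrt{21} \approx 288.7 i$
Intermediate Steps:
$y = -88629$ ($y = 3 \left(-29543\right) = -88629$)
$X = 5280$ ($X = \left(\left(48 + 55\right) - 48\right) 96 = \left(103 - 48\right) 96 = 55 \cdot 96 = 5280$)
$\sqrt{X + y} = \sqrt{5280 - 88629} = \sqrt{-83349} = 63 i \sqrt{21}$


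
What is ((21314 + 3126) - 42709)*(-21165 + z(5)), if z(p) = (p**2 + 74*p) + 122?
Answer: 377218312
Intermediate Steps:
z(p) = 122 + p**2 + 74*p
((21314 + 3126) - 42709)*(-21165 + z(5)) = ((21314 + 3126) - 42709)*(-21165 + (122 + 5**2 + 74*5)) = (24440 - 42709)*(-21165 + (122 + 25 + 370)) = -18269*(-21165 + 517) = -18269*(-20648) = 377218312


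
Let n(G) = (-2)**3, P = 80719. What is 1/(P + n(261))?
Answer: 1/80711 ≈ 1.2390e-5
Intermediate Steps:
n(G) = -8
1/(P + n(261)) = 1/(80719 - 8) = 1/80711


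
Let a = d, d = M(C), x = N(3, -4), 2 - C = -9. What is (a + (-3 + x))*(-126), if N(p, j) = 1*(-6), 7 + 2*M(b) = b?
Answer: 882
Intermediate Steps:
C = 11 (C = 2 - 1*(-9) = 2 + 9 = 11)
M(b) = -7/2 + b/2
N(p, j) = -6
x = -6
d = 2 (d = -7/2 + (1/2)*11 = -7/2 + 11/2 = 2)
a = 2
(a + (-3 + x))*(-126) = (2 + (-3 - 6))*(-126) = (2 - 9)*(-126) = -7*(-126) = 882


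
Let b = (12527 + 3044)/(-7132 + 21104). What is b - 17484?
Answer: -244270877/13972 ≈ -17483.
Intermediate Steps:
b = 15571/13972 ≈ 1.1144
b - 17484 = 15571/13972 - 17484 = -244270877/13972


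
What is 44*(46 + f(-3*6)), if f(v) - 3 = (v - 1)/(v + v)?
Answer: 19613/9 ≈ 2179.2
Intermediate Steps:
f(v) = 3 + (-1 + v)/(2*v) (f(v) = 3 + (v - 1)/(v + v) = 3 + (-1 + v)/((2*v)) = 3 + (-1 + v)*(1/(2*v)) = 3 + (-1 + v)/(2*v))
44*(46 + f(-3*6)) = 44*(46 + (-1 + 7*(-3*6))/(2*((-3*6)))) = 44*(46 + (½)*(-1 + 7*(-18))/(-18)) = 44*(46 + (½)*(-1/18)*(-1 - 126)) = 44*(46 + (½)*(-1/18)*(-127)) = 44*(46 + 127/36) = 44*(1783/36) = 19613/9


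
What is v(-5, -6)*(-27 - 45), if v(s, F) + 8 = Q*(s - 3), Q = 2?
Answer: 1728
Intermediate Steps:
v(s, F) = -14 + 2*s (v(s, F) = -8 + 2*(s - 3) = -8 + 2*(-3 + s) = -8 + (-6 + 2*s) = -14 + 2*s)
v(-5, -6)*(-27 - 45) = (-14 + 2*(-5))*(-27 - 45) = (-14 - 10)*(-72) = -24*(-72) = 1728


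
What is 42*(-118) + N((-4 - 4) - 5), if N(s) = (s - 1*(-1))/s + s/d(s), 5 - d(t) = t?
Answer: -1159657/234 ≈ -4955.8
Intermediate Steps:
d(t) = 5 - t
N(s) = s/(5 - s) + (1 + s)/s (N(s) = (s - 1*(-1))/s + s/(5 - s) = (s + 1)/s + s/(5 - s) = (1 + s)/s + s/(5 - s) = s/(5 - s) + (1 + s)/s)
42*(-118) + N((-4 - 4) - 5) = 42*(-118) + (-5 - 4*((-4 - 4) - 5))/(((-4 - 4) - 5)*(-5 + ((-4 - 4) - 5))) = -4956 + (-5 - 4*(-8 - 5))/((-8 - 5)*(-5 + (-8 - 5))) = -4956 + (-5 - 4*(-13))/((-13)*(-5 - 13)) = -4956 - 1/13*(-5 + 52)/(-18) = -4956 - 1/13*(-1/18)*47 = -4956 + 47/234 = -1159657/234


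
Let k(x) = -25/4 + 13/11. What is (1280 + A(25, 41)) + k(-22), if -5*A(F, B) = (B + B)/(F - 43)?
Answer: 2526169/1980 ≈ 1275.8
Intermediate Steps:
k(x) = -223/44 (k(x) = -25*¼ + 13*(1/11) = -25/4 + 13/11 = -223/44)
A(F, B) = -2*B/(5*(-43 + F)) (A(F, B) = -(B + B)/(5*(F - 43)) = -2*B/(5*(-43 + F)))
(1280 + A(25, 41)) + k(-22) = (1280 - 2*41/(-215 + 5*25)) - 223/44 = (1280 - 2*41/(-215 + 125)) - 223/44 = (1280 - 2*41/(-90)) - 223/44 = (1280 - 2*41*(-1/90)) - 223/44 = (1280 + 41/45) - 223/44 = 57641/45 - 223/44 = 2526169/1980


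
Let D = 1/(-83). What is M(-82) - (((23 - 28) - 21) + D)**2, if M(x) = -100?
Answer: -5350181/6889 ≈ -776.63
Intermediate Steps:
D = -1/83 ≈ -0.012048
M(-82) - (((23 - 28) - 21) + D)**2 = -100 - (((23 - 28) - 21) - 1/83)**2 = -100 - ((-5 - 21) - 1/83)**2 = -100 - (-26 - 1/83)**2 = -100 - (-2159/83)**2 = -100 - 1*4661281/6889 = -100 - 4661281/6889 = -5350181/6889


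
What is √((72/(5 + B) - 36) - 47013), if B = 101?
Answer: 7*I*√2697117/53 ≈ 216.91*I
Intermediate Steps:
√((72/(5 + B) - 36) - 47013) = √((72/(5 + 101) - 36) - 47013) = √((72/106 - 36) - 47013) = √((72*(1/106) - 36) - 47013) = √((36/53 - 36) - 47013) = √(-1872/53 - 47013) = √(-2493561/53) = 7*I*√2697117/53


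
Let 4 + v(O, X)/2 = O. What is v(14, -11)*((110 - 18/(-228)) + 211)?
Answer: 122010/19 ≈ 6421.6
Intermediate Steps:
v(O, X) = -8 + 2*O
v(14, -11)*((110 - 18/(-228)) + 211) = (-8 + 2*14)*((110 - 18/(-228)) + 211) = (-8 + 28)*((110 - 18*(-1/228)) + 211) = 20*((110 + 3/38) + 211) = 20*(4183/38 + 211) = 20*(12201/38) = 122010/19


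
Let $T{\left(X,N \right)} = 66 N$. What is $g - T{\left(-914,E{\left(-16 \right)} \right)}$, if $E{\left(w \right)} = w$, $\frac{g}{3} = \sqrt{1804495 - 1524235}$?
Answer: $1056 + 54 \sqrt{865} \approx 2644.2$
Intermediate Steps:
$g = 54 \sqrt{865}$ ($g = 3 \sqrt{1804495 - 1524235} = 3 \sqrt{280260} = 3 \cdot 18 \sqrt{865} = 54 \sqrt{865} \approx 1588.2$)
$g - T{\left(-914,E{\left(-16 \right)} \right)} = 54 \sqrt{865} - 66 \left(-16\right) = 54 \sqrt{865} - -1056 = 54 \sqrt{865} + 1056 = 1056 + 54 \sqrt{865}$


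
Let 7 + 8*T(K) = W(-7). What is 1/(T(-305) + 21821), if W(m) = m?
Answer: 4/87277 ≈ 4.5831e-5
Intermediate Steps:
T(K) = -7/4 (T(K) = -7/8 + (⅛)*(-7) = -7/8 - 7/8 = -7/4)
1/(T(-305) + 21821) = 1/(-7/4 + 21821) = 1/(87277/4) = 4/87277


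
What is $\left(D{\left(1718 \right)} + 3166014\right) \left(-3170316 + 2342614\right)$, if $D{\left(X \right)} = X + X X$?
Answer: $-5064920429712$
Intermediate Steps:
$D{\left(X \right)} = X + X^{2}$
$\left(D{\left(1718 \right)} + 3166014\right) \left(-3170316 + 2342614\right) = \left(1718 \left(1 + 1718\right) + 3166014\right) \left(-3170316 + 2342614\right) = \left(1718 \cdot 1719 + 3166014\right) \left(-827702\right) = \left(2953242 + 3166014\right) \left(-827702\right) = 6119256 \left(-827702\right) = -5064920429712$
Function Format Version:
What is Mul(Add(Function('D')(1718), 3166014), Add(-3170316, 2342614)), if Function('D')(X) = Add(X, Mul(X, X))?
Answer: -5064920429712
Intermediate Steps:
Function('D')(X) = Add(X, Pow(X, 2))
Mul(Add(Function('D')(1718), 3166014), Add(-3170316, 2342614)) = Mul(Add(Mul(1718, Add(1, 1718)), 3166014), Add(-3170316, 2342614)) = Mul(Add(Mul(1718, 1719), 3166014), -827702) = Mul(Add(2953242, 3166014), -827702) = Mul(6119256, -827702) = -5064920429712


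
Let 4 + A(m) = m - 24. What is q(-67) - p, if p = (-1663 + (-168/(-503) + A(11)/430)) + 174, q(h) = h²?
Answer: 1292917931/216290 ≈ 5977.7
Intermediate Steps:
A(m) = -28 + m (A(m) = -4 + (m - 24) = -4 + (-24 + m) = -28 + m)
p = -321992121/216290 (p = (-1663 + (-168/(-503) + (-28 + 11)/430)) + 174 = (-1663 + (-168*(-1/503) - 17*1/430)) + 174 = (-1663 + (168/503 - 17/430)) + 174 = (-1663 + 63689/216290) + 174 = -359626581/216290 + 174 = -321992121/216290 ≈ -1488.7)
q(-67) - p = (-67)² - 1*(-321992121/216290) = 4489 + 321992121/216290 = 1292917931/216290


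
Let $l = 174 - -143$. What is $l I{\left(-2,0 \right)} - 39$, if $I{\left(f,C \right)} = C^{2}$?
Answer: $-39$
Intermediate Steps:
$l = 317$ ($l = 174 + 143 = 317$)
$l I{\left(-2,0 \right)} - 39 = 317 \cdot 0^{2} - 39 = 317 \cdot 0 - 39 = 0 - 39 = -39$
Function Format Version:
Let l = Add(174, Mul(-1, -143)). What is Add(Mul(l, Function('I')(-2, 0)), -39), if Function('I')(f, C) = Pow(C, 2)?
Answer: -39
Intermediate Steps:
l = 317 (l = Add(174, 143) = 317)
Add(Mul(l, Function('I')(-2, 0)), -39) = Add(Mul(317, Pow(0, 2)), -39) = Add(Mul(317, 0), -39) = Add(0, -39) = -39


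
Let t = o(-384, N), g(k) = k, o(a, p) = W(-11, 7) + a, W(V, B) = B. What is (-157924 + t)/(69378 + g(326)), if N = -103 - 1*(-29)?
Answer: -158301/69704 ≈ -2.2710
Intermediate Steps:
N = -74 (N = -103 + 29 = -74)
o(a, p) = 7 + a
t = -377 (t = 7 - 384 = -377)
(-157924 + t)/(69378 + g(326)) = (-157924 - 377)/(69378 + 326) = -158301/69704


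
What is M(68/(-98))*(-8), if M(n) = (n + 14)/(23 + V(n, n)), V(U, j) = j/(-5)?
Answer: -26080/5669 ≈ -4.6005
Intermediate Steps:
V(U, j) = -j/5 (V(U, j) = j*(-1/5) = -j/5)
M(n) = (14 + n)/(23 - n/5) (M(n) = (n + 14)/(23 - n/5) = (14 + n)/(23 - n/5))
M(68/(-98))*(-8) = (5*(-14 - 68/(-98))/(-115 + 68/(-98)))*(-8) = (5*(-14 - 68*(-1)/98)/(-115 + 68*(-1/98)))*(-8) = (5*(-14 - 1*(-34/49))/(-115 - 34/49))*(-8) = (5*(-14 + 34/49)/(-5669/49))*(-8) = (5*(-49/5669)*(-652/49))*(-8) = (3260/5669)*(-8) = -26080/5669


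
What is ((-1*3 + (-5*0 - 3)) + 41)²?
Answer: 1225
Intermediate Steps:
((-1*3 + (-5*0 - 3)) + 41)² = ((-3 + (0 - 3)) + 41)² = ((-3 - 3) + 41)² = (-6 + 41)² = 35² = 1225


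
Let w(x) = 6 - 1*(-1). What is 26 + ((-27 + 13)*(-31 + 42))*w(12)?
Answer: -1052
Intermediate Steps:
w(x) = 7 (w(x) = 6 + 1 = 7)
26 + ((-27 + 13)*(-31 + 42))*w(12) = 26 + ((-27 + 13)*(-31 + 42))*7 = 26 - 14*11*7 = 26 - 154*7 = 26 - 1078 = -1052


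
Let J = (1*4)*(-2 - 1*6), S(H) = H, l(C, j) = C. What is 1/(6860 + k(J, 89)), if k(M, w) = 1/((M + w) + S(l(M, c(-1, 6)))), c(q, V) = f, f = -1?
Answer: 25/171501 ≈ 0.00014577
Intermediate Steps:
c(q, V) = -1
J = -32 (J = 4*(-2 - 6) = 4*(-8) = -32)
k(M, w) = 1/(w + 2*M) (k(M, w) = 1/((M + w) + M) = 1/(w + 2*M))
1/(6860 + k(J, 89)) = 1/(6860 + 1/(89 + 2*(-32))) = 1/(6860 + 1/(89 - 64)) = 1/(6860 + 1/25) = 1/(171501/25) = 25/171501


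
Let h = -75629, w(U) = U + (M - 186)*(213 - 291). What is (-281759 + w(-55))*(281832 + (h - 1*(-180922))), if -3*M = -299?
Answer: -106490345000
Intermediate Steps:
M = 299/3 (M = -⅓*(-299) = 299/3 ≈ 99.667)
w(U) = 6734 + U (w(U) = U + (299/3 - 186)*(213 - 291) = U - 259/3*(-78) = U + 6734 = 6734 + U)
(-281759 + w(-55))*(281832 + (h - 1*(-180922))) = (-281759 + (6734 - 55))*(281832 + (-75629 - 1*(-180922))) = (-281759 + 6679)*(281832 + (-75629 + 180922)) = -275080*(281832 + 105293) = -275080*387125 = -106490345000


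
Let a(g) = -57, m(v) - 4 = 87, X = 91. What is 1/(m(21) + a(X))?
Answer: 1/34 ≈ 0.029412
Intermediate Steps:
m(v) = 91 (m(v) = 4 + 87 = 91)
1/(m(21) + a(X)) = 1/(91 - 57) = 1/34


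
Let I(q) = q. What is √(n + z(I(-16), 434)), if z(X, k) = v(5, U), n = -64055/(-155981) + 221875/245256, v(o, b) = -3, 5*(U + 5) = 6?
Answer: I*√616365862157270319402/19127638068 ≈ 1.298*I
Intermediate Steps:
U = -19/5 (U = -5 + (⅕)*6 = -5 + 6/5 = -19/5 ≈ -3.8000)
n = 50318157455/38255276136 (n = -64055*(-1/155981) + 221875*(1/245256) = 64055/155981 + 221875/245256 = 50318157455/38255276136 ≈ 1.3153)
z(X, k) = -3
√(n + z(I(-16), 434)) = √(50318157455/38255276136 - 3) = √(-64447670953/38255276136) = I*√616365862157270319402/19127638068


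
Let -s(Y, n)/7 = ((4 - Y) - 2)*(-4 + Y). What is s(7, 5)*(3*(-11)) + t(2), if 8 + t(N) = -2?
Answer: -3475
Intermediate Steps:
t(N) = -10 (t(N) = -8 - 2 = -10)
s(Y, n) = -7*(-4 + Y)*(2 - Y) (s(Y, n) = -7*((4 - Y) - 2)*(-4 + Y) = -7*(2 - Y)*(-4 + Y) = -7*(-4 + Y)*(2 - Y))
s(7, 5)*(3*(-11)) + t(2) = (56 - 42*7 + 7*7²)*(3*(-11)) - 10 = (56 - 294 + 7*49)*(-33) - 10 = (56 - 294 + 343)*(-33) - 10 = 105*(-33) - 10 = -3465 - 10 = -3475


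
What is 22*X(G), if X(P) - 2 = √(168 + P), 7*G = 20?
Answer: 44 + 44*√2093/7 ≈ 331.57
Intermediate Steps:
G = 20/7 (G = (⅐)*20 = 20/7 ≈ 2.8571)
X(P) = 2 + √(168 + P)
22*X(G) = 22*(2 + √(168 + 20/7)) = 22*(2 + √(1196/7)) = 22*(2 + 2*√2093/7) = 44 + 44*√2093/7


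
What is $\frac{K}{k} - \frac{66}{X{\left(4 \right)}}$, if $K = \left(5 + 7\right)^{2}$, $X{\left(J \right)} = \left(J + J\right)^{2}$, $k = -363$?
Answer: $- \frac{5529}{3872} \approx -1.4279$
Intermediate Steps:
$X{\left(J \right)} = 4 J^{2}$ ($X{\left(J \right)} = \left(2 J\right)^{2} = 4 J^{2}$)
$K = 144$ ($K = 12^{2} = 144$)
$\frac{K}{k} - \frac{66}{X{\left(4 \right)}} = \frac{144}{-363} - \frac{66}{4 \cdot 4^{2}} = 144 \left(- \frac{1}{363}\right) - \frac{66}{4 \cdot 16} = - \frac{48}{121} - \frac{66}{64} = - \frac{48}{121} - \frac{33}{32} = - \frac{5529}{3872}$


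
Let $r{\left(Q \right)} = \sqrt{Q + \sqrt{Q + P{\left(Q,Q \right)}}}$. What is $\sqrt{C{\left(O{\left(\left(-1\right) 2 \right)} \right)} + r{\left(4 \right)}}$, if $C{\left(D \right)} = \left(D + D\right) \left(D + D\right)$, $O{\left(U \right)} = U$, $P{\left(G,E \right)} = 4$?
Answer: $\sqrt{16 + \sqrt{2} \sqrt{2 + \sqrt{2}}} \approx 4.3143$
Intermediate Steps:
$C{\left(D \right)} = 4 D^{2}$ ($C{\left(D \right)} = 2 D 2 D = 4 D^{2}$)
$r{\left(Q \right)} = \sqrt{Q + \sqrt{4 + Q}}$ ($r{\left(Q \right)} = \sqrt{Q + \sqrt{Q + 4}} = \sqrt{Q + \sqrt{4 + Q}}$)
$\sqrt{C{\left(O{\left(\left(-1\right) 2 \right)} \right)} + r{\left(4 \right)}} = \sqrt{4 \left(\left(-1\right) 2\right)^{2} + \sqrt{4 + \sqrt{4 + 4}}} = \sqrt{4 \left(-2\right)^{2} + \sqrt{4 + \sqrt{8}}} = \sqrt{4 \cdot 4 + \sqrt{4 + 2 \sqrt{2}}} = \sqrt{16 + \sqrt{4 + 2 \sqrt{2}}}$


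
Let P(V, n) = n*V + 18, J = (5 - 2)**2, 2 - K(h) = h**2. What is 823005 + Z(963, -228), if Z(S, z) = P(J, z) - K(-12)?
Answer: 821113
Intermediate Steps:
K(h) = 2 - h**2
J = 9 (J = 3**2 = 9)
P(V, n) = 18 + V*n (P(V, n) = V*n + 18 = 18 + V*n)
Z(S, z) = 160 + 9*z (Z(S, z) = (18 + 9*z) - (2 - 1*(-12)**2) = (18 + 9*z) - (2 - 1*144) = (18 + 9*z) - (2 - 144) = (18 + 9*z) - 1*(-142) = (18 + 9*z) + 142 = 160 + 9*z)
823005 + Z(963, -228) = 823005 + (160 + 9*(-228)) = 823005 + (160 - 2052) = 823005 - 1892 = 821113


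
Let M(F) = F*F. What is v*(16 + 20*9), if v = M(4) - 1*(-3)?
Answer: 3724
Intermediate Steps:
M(F) = F²
v = 19 (v = 4² - 1*(-3) = 16 + 3 = 19)
v*(16 + 20*9) = 19*(16 + 20*9) = 19*(16 + 180) = 19*196 = 3724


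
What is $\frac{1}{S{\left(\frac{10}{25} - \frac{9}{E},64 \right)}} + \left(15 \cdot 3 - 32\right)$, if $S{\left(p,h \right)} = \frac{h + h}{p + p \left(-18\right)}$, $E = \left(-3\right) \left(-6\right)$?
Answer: $\frac{16657}{1280} \approx 13.013$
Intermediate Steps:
$E = 18$
$S{\left(p,h \right)} = - \frac{2 h}{17 p}$ ($S{\left(p,h \right)} = \frac{2 h}{p - 18 p} = \frac{2 h}{\left(-17\right) p} = 2 h \left(- \frac{1}{17 p}\right) = - \frac{2 h}{17 p}$)
$\frac{1}{S{\left(\frac{10}{25} - \frac{9}{E},64 \right)}} + \left(15 \cdot 3 - 32\right) = \frac{1}{\left(- \frac{2}{17}\right) 64 \frac{1}{\frac{10}{25} - \frac{9}{18}}} + \left(15 \cdot 3 - 32\right) = \frac{1}{\left(- \frac{2}{17}\right) 64 \frac{1}{10 \cdot \frac{1}{25} - \frac{1}{2}}} + \left(45 - 32\right) = \frac{1}{\left(- \frac{2}{17}\right) 64 \frac{1}{\frac{2}{5} - \frac{1}{2}}} + 13 = \frac{1}{\left(- \frac{2}{17}\right) 64 \frac{1}{- \frac{1}{10}}} + 13 = \frac{1}{\left(- \frac{2}{17}\right) 64 \left(-10\right)} + 13 = \frac{1}{\frac{1280}{17}} + 13 = \frac{17}{1280} + 13 = \frac{16657}{1280}$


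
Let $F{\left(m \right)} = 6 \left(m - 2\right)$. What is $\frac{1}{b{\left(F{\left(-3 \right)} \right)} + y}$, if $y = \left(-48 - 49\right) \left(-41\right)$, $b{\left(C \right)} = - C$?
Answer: $\frac{1}{4007} \approx 0.00024956$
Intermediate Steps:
$F{\left(m \right)} = -12 + 6 m$ ($F{\left(m \right)} = 6 \left(-2 + m\right) = -12 + 6 m$)
$y = 3977$ ($y = \left(-97\right) \left(-41\right) = 3977$)
$\frac{1}{b{\left(F{\left(-3 \right)} \right)} + y} = \frac{1}{- (-12 + 6 \left(-3\right)) + 3977} = \frac{1}{- (-12 - 18) + 3977} = \frac{1}{\left(-1\right) \left(-30\right) + 3977} = \frac{1}{30 + 3977} = \frac{1}{4007}$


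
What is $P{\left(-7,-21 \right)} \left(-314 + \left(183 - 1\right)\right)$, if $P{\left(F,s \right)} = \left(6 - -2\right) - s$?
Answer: $-3828$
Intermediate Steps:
$P{\left(F,s \right)} = 8 - s$ ($P{\left(F,s \right)} = \left(6 + 2\right) - s = 8 - s$)
$P{\left(-7,-21 \right)} \left(-314 + \left(183 - 1\right)\right) = \left(8 - -21\right) \left(-314 + \left(183 - 1\right)\right) = \left(8 + 21\right) \left(-314 + \left(183 - 1\right)\right) = 29 \left(-314 + 182\right) = 29 \left(-132\right) = -3828$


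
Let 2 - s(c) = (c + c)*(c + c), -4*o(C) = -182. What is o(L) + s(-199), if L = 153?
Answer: -316713/2 ≈ -1.5836e+5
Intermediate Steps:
o(C) = 91/2 (o(C) = -¼*(-182) = 91/2)
s(c) = 2 - 4*c² (s(c) = 2 - (c + c)*(c + c) = 2 - 2*c*2*c = 2 - 4*c²)
o(L) + s(-199) = 91/2 + (2 - 4*(-199)²) = 91/2 + (2 - 4*39601) = 91/2 + (2 - 158404) = 91/2 - 158402 = -316713/2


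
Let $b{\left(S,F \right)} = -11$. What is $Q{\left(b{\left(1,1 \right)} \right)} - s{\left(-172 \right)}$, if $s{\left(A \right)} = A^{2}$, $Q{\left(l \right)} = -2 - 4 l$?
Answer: $-29542$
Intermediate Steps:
$Q{\left(b{\left(1,1 \right)} \right)} - s{\left(-172 \right)} = \left(-2 - -44\right) - \left(-172\right)^{2} = \left(-2 + 44\right) - 29584 = 42 - 29584 = -29542$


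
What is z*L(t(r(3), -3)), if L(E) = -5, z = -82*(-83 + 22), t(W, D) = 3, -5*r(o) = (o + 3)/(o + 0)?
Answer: -25010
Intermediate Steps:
r(o) = -(3 + o)/(5*o) (r(o) = -(o + 3)/(5*(o + 0)) = -(3 + o)/(5*o))
z = 5002 (z = -82*(-61) = 5002)
z*L(t(r(3), -3)) = 5002*(-5) = -25010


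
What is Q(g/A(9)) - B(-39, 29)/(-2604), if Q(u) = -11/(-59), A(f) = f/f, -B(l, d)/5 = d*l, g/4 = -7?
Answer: 120763/51212 ≈ 2.3581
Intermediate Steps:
g = -28 (g = 4*(-7) = -28)
B(l, d) = -5*d*l
A(f) = 1
Q(u) = 11/59 (Q(u) = -11*(-1/59) = 11/59)
Q(g/A(9)) - B(-39, 29)/(-2604) = 11/59 - (-5*29*(-39))/(-2604) = 11/59 - 5655*(-1)/2604 = 11/59 - 1*(-1885/868) = 11/59 + 1885/868 = 120763/51212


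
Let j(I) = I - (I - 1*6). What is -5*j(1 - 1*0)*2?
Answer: -60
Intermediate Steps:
j(I) = 6 (j(I) = I - (I - 6) = I - (-6 + I) = I + (6 - I) = 6)
-5*j(1 - 1*0)*2 = -5*6*2 = -30*2 = -60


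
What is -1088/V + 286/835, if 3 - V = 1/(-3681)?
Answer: -835239074/2305435 ≈ -362.29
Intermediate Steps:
V = 11044/3681 (V = 3 - 1/(-3681) = 3 - 1*(-1/3681) = 3 + 1/3681 = 11044/3681 ≈ 3.0003)
-1088/V + 286/835 = -1088/11044/3681 + 286/835 = -1088*3681/11044 + 286*(1/835) = -1001232/2761 + 286/835 = -835239074/2305435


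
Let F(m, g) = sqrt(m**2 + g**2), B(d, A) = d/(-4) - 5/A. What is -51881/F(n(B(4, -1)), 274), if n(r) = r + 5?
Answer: -51881*sqrt(75157)/75157 ≈ -189.24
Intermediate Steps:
B(d, A) = -5/A - d/4 (B(d, A) = d*(-1/4) - 5/A = -d/4 - 5/A = -5/A - d/4)
n(r) = 5 + r
F(m, g) = sqrt(g**2 + m**2)
-51881/F(n(B(4, -1)), 274) = -51881/sqrt(274**2 + (5 + (-5/(-1) - 1/4*4))**2) = -51881/sqrt(75076 + (5 + (-5*(-1) - 1))**2) = -51881/sqrt(75076 + (5 + (5 - 1))**2) = -51881/sqrt(75076 + (5 + 4)**2) = -51881/sqrt(75076 + 9**2) = -51881/sqrt(75076 + 81) = -51881*sqrt(75157)/75157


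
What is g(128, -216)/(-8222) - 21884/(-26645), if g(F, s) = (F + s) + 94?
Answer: 89885189/109537595 ≈ 0.82059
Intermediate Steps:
g(F, s) = 94 + F + s
g(128, -216)/(-8222) - 21884/(-26645) = (94 + 128 - 216)/(-8222) - 21884/(-26645) = 6*(-1/8222) - 21884*(-1/26645) = -3/4111 + 21884/26645 = 89885189/109537595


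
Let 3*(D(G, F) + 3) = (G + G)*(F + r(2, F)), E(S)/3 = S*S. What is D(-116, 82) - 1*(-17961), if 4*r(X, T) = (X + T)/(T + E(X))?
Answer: 1635514/141 ≈ 11599.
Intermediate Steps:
E(S) = 3*S² (E(S) = 3*(S*S) = 3*S²)
r(X, T) = (T + X)/(4*(T + 3*X²)) (r(X, T) = ((X + T)/(T + 3*X²))/4 = ((T + X)/(T + 3*X²))/4 = (T + X)/(4*(T + 3*X²)))
D(G, F) = -3 + 2*G*(F + (2 + F)/(4*(12 + F)))/3 (D(G, F) = -3 + ((G + G)*(F + (F + 2)/(4*(F + 3*2²))))/3 = -3 + ((2*G)*(F + (2 + F)/(4*(F + 3*4))))/3 = -3 + ((2*G)*(F + (2 + F)/(4*(F + 12))))/3 = -3 + ((2*G)*(F + (2 + F)/(4*(12 + F))))/3 = -3 + (2*G*(F + (2 + F)/(4*(12 + F))))/3 = -3 + 2*G*(F + (2 + F)/(4*(12 + F)))/3)
D(-116, 82) - 1*(-17961) = (-116*(2 + 82) + 2*(-9 + 2*82*(-116))*(12 + 82))/(6*(12 + 82)) - 1*(-17961) = (⅙)*(-116*84 + 2*(-9 - 19024)*94)/94 + 17961 = (⅙)*(1/94)*(-9744 + 2*(-19033)*94) + 17961 = (⅙)*(1/94)*(-9744 - 3578204) + 17961 = (⅙)*(1/94)*(-3587948) + 17961 = -896987/141 + 17961 = 1635514/141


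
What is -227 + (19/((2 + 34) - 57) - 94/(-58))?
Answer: -137807/609 ≈ -226.28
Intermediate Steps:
-227 + (19/((2 + 34) - 57) - 94/(-58)) = -227 + (19/(36 - 57) - 94*(-1/58)) = -227 + (19/(-21) + 47/29) = -227 + (19*(-1/21) + 47/29) = -227 + (-19/21 + 47/29) = -227 + 436/609 = -137807/609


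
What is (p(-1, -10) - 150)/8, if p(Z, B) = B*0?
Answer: -75/4 ≈ -18.750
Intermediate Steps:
p(Z, B) = 0
(p(-1, -10) - 150)/8 = (0 - 150)/8 = -150*1/8 = -75/4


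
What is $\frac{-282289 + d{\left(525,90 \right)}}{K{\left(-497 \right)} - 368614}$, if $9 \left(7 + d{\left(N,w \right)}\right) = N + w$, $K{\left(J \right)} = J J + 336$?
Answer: $\frac{846683}{363807} \approx 2.3273$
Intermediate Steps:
$K{\left(J \right)} = 336 + J^{2}$ ($K{\left(J \right)} = J^{2} + 336 = 336 + J^{2}$)
$d{\left(N,w \right)} = -7 + \frac{N}{9} + \frac{w}{9}$ ($d{\left(N,w \right)} = -7 + \frac{N + w}{9} = -7 + \left(\frac{N}{9} + \frac{w}{9}\right) = -7 + \frac{N}{9} + \frac{w}{9}$)
$\frac{-282289 + d{\left(525,90 \right)}}{K{\left(-497 \right)} - 368614} = \frac{-282289 + \left(-7 + \frac{1}{9} \cdot 525 + \frac{1}{9} \cdot 90\right)}{\left(336 + \left(-497\right)^{2}\right) - 368614} = \frac{-282289 + \left(-7 + \frac{175}{3} + 10\right)}{\left(336 + 247009\right) - 368614} = \frac{-282289 + \frac{184}{3}}{247345 - 368614} = - \frac{846683}{3 \left(-121269\right)} = \left(- \frac{846683}{3}\right) \left(- \frac{1}{121269}\right) = \frac{846683}{363807}$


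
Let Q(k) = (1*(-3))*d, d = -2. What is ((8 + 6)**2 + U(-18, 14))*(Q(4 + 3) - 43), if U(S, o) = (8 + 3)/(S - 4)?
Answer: -14467/2 ≈ -7233.5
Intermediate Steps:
U(S, o) = 11/(-4 + S)
Q(k) = 6 (Q(k) = (1*(-3))*(-2) = -3*(-2) = 6)
((8 + 6)**2 + U(-18, 14))*(Q(4 + 3) - 43) = ((8 + 6)**2 + 11/(-4 - 18))*(6 - 43) = (14**2 + 11/(-22))*(-37) = (196 + 11*(-1/22))*(-37) = (196 - 1/2)*(-37) = (391/2)*(-37) = -14467/2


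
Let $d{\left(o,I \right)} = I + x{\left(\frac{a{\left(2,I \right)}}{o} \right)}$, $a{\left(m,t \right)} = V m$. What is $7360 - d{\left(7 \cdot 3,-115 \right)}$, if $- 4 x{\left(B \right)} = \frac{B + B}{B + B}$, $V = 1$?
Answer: $\frac{29901}{4} \approx 7475.3$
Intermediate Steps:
$a{\left(m,t \right)} = m$ ($a{\left(m,t \right)} = 1 m = m$)
$x{\left(B \right)} = - \frac{1}{4}$ ($x{\left(B \right)} = - \frac{\left(B + B\right) \frac{1}{B + B}}{4} = - \frac{2 B \frac{1}{2 B}}{4} = \left(- \frac{1}{4}\right) 1 = - \frac{1}{4}$)
$d{\left(o,I \right)} = - \frac{1}{4} + I$ ($d{\left(o,I \right)} = I - \frac{1}{4} = - \frac{1}{4} + I$)
$7360 - d{\left(7 \cdot 3,-115 \right)} = 7360 - \left(- \frac{1}{4} - 115\right) = 7360 - - \frac{461}{4} = 7360 + \frac{461}{4} = \frac{29901}{4}$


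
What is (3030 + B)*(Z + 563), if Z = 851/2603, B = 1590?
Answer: 6774490800/2603 ≈ 2.6026e+6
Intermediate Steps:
Z = 851/2603 (Z = 851*(1/2603) = 851/2603 ≈ 0.32693)
(3030 + B)*(Z + 563) = (3030 + 1590)*(851/2603 + 563) = 4620*(1466340/2603) = 6774490800/2603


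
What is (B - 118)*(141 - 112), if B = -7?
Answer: -3625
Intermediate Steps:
(B - 118)*(141 - 112) = (-7 - 118)*(141 - 112) = -125*29 = -3625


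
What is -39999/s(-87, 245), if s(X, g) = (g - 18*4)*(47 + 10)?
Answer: -13333/3287 ≈ -4.0563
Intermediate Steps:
s(X, g) = -4104 + 57*g (s(X, g) = (g - 72)*57 = (-72 + g)*57 = -4104 + 57*g)
-39999/s(-87, 245) = -39999/(-4104 + 57*245) = -39999/(-4104 + 13965) = -39999/9861 = -39999*1/9861 = -13333/3287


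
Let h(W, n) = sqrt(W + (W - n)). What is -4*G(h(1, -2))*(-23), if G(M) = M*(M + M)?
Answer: 736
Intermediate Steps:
h(W, n) = sqrt(-n + 2*W)
G(M) = 2*M**2 (G(M) = M*(2*M) = 2*M**2)
-4*G(h(1, -2))*(-23) = -8*(sqrt(-1*(-2) + 2*1))**2*(-23) = -8*(sqrt(2 + 2))**2*(-23) = -8*(sqrt(4))**2*(-23) = -8*2**2*(-23) = -8*4*(-23) = -4*8*(-23) = -32*(-23) = 736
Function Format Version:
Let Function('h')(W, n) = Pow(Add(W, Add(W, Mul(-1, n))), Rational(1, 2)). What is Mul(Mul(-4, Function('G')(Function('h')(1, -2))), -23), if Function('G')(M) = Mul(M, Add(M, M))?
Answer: 736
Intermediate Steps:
Function('h')(W, n) = Pow(Add(Mul(-1, n), Mul(2, W)), Rational(1, 2))
Function('G')(M) = Mul(2, Pow(M, 2)) (Function('G')(M) = Mul(M, Mul(2, M)) = Mul(2, Pow(M, 2)))
Mul(Mul(-4, Function('G')(Function('h')(1, -2))), -23) = Mul(Mul(-4, Mul(2, Pow(Pow(Add(Mul(-1, -2), Mul(2, 1)), Rational(1, 2)), 2))), -23) = Mul(Mul(-4, Mul(2, Pow(Pow(Add(2, 2), Rational(1, 2)), 2))), -23) = Mul(Mul(-4, Mul(2, Pow(Pow(4, Rational(1, 2)), 2))), -23) = Mul(Mul(-4, Mul(2, Pow(2, 2))), -23) = Mul(Mul(-4, Mul(2, 4)), -23) = Mul(Mul(-4, 8), -23) = Mul(-32, -23) = 736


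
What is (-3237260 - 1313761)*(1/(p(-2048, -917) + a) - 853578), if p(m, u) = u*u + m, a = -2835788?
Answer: 861938107282974523/221883 ≈ 3.8847e+12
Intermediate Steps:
p(m, u) = m + u² (p(m, u) = u² + m = m + u²)
(-3237260 - 1313761)*(1/(p(-2048, -917) + a) - 853578) = (-3237260 - 1313761)*(1/((-2048 + (-917)²) - 2835788) - 853578) = -4551021*(1/((-2048 + 840889) - 2835788) - 853578) = -4551021*(1/(838841 - 2835788) - 853578) = -4551021*(1/(-1996947) - 853578) = -4551021*(-1/1996947 - 853578) = -4551021*(-1704550026367/1996947) = 861938107282974523/221883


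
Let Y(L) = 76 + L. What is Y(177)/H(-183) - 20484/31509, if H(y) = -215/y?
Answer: 161603459/752715 ≈ 214.69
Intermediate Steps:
Y(177)/H(-183) - 20484/31509 = (76 + 177)/((-215/(-183))) - 20484/31509 = 253/((-215*(-1/183))) - 20484*1/31509 = 253/(215/183) - 2276/3501 = 253*(183/215) - 2276/3501 = 46299/215 - 2276/3501 = 161603459/752715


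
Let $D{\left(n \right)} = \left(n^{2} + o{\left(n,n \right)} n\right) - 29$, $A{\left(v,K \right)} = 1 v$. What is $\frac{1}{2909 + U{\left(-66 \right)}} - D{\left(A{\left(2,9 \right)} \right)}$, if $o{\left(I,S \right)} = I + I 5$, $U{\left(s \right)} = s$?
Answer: $\frac{2844}{2843} \approx 1.0004$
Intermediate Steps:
$A{\left(v,K \right)} = v$
$o{\left(I,S \right)} = 6 I$ ($o{\left(I,S \right)} = I + 5 I = 6 I$)
$D{\left(n \right)} = -29 + 7 n^{2}$ ($D{\left(n \right)} = \left(n^{2} + 6 n n\right) - 29 = \left(n^{2} + 6 n^{2}\right) - 29 = 7 n^{2} - 29 = -29 + 7 n^{2}$)
$\frac{1}{2909 + U{\left(-66 \right)}} - D{\left(A{\left(2,9 \right)} \right)} = \frac{1}{2909 - 66} - \left(-29 + 7 \cdot 2^{2}\right) = \frac{1}{2843} - \left(-29 + 7 \cdot 4\right) = \frac{1}{2843} - \left(-29 + 28\right) = \frac{1}{2843} - -1 = \frac{1}{2843} + 1 = \frac{2844}{2843}$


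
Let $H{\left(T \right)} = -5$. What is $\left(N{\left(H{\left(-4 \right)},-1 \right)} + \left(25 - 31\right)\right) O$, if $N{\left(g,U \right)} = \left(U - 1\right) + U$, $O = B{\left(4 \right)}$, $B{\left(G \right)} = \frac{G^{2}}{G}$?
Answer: $-36$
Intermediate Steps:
$B{\left(G \right)} = G$
$O = 4$
$N{\left(g,U \right)} = -1 + 2 U$ ($N{\left(g,U \right)} = \left(-1 + U\right) + U = -1 + 2 U$)
$\left(N{\left(H{\left(-4 \right)},-1 \right)} + \left(25 - 31\right)\right) O = \left(\left(-1 + 2 \left(-1\right)\right) + \left(25 - 31\right)\right) 4 = \left(\left(-1 - 2\right) - 6\right) 4 = \left(-3 - 6\right) 4 = \left(-9\right) 4 = -36$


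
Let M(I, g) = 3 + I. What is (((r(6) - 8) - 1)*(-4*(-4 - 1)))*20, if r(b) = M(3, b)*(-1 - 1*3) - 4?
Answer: -14800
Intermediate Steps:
r(b) = -28 (r(b) = (3 + 3)*(-1 - 1*3) - 4 = 6*(-1 - 3) - 4 = 6*(-4) - 4 = -24 - 4 = -28)
(((r(6) - 8) - 1)*(-4*(-4 - 1)))*20 = (((-28 - 8) - 1)*(-4*(-4 - 1)))*20 = ((-36 - 1)*(-4*(-5)))*20 = -37*20*20 = -740*20 = -14800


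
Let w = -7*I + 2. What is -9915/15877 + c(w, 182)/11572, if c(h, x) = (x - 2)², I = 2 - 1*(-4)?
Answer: 99919605/45932161 ≈ 2.1754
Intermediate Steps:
I = 6 (I = 2 + 4 = 6)
w = -40 (w = -7*6 + 2 = -42 + 2 = -40)
c(h, x) = (-2 + x)²
-9915/15877 + c(w, 182)/11572 = -9915/15877 + (-2 + 182)²/11572 = -9915*1/15877 + 180²*(1/11572) = -9915/15877 + 32400*(1/11572) = -9915/15877 + 8100/2893 = 99919605/45932161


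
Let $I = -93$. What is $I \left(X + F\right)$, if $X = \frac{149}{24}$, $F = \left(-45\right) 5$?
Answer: $\frac{162781}{8} \approx 20348.0$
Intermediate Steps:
$F = -225$
$X = \frac{149}{24}$ ($X = 149 \cdot \frac{1}{24} = \frac{149}{24} \approx 6.2083$)
$I \left(X + F\right) = - 93 \left(\frac{149}{24} - 225\right) = \left(-93\right) \left(- \frac{5251}{24}\right) = \frac{162781}{8}$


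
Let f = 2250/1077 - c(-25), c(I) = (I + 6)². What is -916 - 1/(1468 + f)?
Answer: -364717667/398163 ≈ -916.00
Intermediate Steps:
c(I) = (6 + I)²
f = -128849/359 (f = 2250/1077 - (6 - 25)² = 2250*(1/1077) - 1*(-19)² = 750/359 - 1*361 = 750/359 - 361 = -128849/359 ≈ -358.91)
-916 - 1/(1468 + f) = -916 - 1/(1468 - 128849/359) = -916 - 1/398163/359 = -916 - 1*359/398163 = -916 - 359/398163 = -364717667/398163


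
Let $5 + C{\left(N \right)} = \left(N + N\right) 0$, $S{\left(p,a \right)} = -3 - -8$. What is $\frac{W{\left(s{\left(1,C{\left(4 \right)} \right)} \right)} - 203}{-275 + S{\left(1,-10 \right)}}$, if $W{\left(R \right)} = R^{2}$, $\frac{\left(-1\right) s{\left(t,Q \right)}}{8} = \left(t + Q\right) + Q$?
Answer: $- \frac{4981}{270} \approx -18.448$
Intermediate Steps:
$S{\left(p,a \right)} = 5$ ($S{\left(p,a \right)} = -3 + 8 = 5$)
$C{\left(N \right)} = -5$ ($C{\left(N \right)} = -5 + \left(N + N\right) 0 = -5 + 2 N 0 = -5 + 0 = -5$)
$s{\left(t,Q \right)} = - 16 Q - 8 t$ ($s{\left(t,Q \right)} = - 8 \left(\left(t + Q\right) + Q\right) = - 8 \left(\left(Q + t\right) + Q\right) = - 8 \left(t + 2 Q\right) = - 16 Q - 8 t$)
$\frac{W{\left(s{\left(1,C{\left(4 \right)} \right)} \right)} - 203}{-275 + S{\left(1,-10 \right)}} = \frac{\left(\left(-16\right) \left(-5\right) - 8\right)^{2} - 203}{-275 + 5} = \frac{\left(80 - 8\right)^{2} - 203}{-270} = \left(72^{2} - 203\right) \left(- \frac{1}{270}\right) = \left(5184 - 203\right) \left(- \frac{1}{270}\right) = 4981 \left(- \frac{1}{270}\right) = - \frac{4981}{270}$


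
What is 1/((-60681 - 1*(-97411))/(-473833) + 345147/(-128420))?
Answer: -60849633860/168258905051 ≈ -0.36164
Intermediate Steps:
1/((-60681 - 1*(-97411))/(-473833) + 345147/(-128420)) = 1/((-60681 + 97411)*(-1/473833) + 345147*(-1/128420)) = 1/(36730*(-1/473833) - 345147/128420) = 1/(-36730/473833 - 345147/128420) = 1/(-168258905051/60849633860) = -60849633860/168258905051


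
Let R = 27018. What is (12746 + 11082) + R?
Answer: 50846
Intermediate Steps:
(12746 + 11082) + R = (12746 + 11082) + 27018 = 23828 + 27018 = 50846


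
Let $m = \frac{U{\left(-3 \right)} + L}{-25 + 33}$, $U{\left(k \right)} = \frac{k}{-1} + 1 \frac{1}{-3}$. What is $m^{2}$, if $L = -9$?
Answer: $\frac{361}{576} \approx 0.62674$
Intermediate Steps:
$U{\left(k \right)} = - \frac{1}{3} - k$ ($U{\left(k \right)} = k \left(-1\right) + 1 \left(- \frac{1}{3}\right) = - k - \frac{1}{3} = - \frac{1}{3} - k$)
$m = - \frac{19}{24}$ ($m = \frac{\left(- \frac{1}{3} - -3\right) - 9}{-25 + 33} = \frac{\left(- \frac{1}{3} + 3\right) - 9}{8} = \left(\frac{8}{3} - 9\right) \frac{1}{8} = \left(- \frac{19}{3}\right) \frac{1}{8} = - \frac{19}{24} \approx -0.79167$)
$m^{2} = \left(- \frac{19}{24}\right)^{2} = \frac{361}{576}$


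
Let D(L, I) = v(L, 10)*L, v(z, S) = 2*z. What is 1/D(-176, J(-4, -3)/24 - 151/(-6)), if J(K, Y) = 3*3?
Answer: 1/61952 ≈ 1.6142e-5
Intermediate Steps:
J(K, Y) = 9
D(L, I) = 2*L² (D(L, I) = (2*L)*L = 2*L²)
1/D(-176, J(-4, -3)/24 - 151/(-6)) = 1/(2*(-176)²) = 1/(2*30976) = 1/61952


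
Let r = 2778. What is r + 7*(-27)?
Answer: 2589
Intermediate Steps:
r + 7*(-27) = 2778 + 7*(-27) = 2778 - 189 = 2589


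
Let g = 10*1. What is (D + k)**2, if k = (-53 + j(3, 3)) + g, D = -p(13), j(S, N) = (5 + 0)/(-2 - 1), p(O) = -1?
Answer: 17161/9 ≈ 1906.8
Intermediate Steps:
j(S, N) = -5/3 (j(S, N) = 5/(-3) = 5*(-1/3) = -5/3)
g = 10
D = 1 (D = -1*(-1) = 1)
k = -134/3 (k = (-53 - 5/3) + 10 = -164/3 + 10 = -134/3 ≈ -44.667)
(D + k)**2 = (1 - 134/3)**2 = (-131/3)**2 = 17161/9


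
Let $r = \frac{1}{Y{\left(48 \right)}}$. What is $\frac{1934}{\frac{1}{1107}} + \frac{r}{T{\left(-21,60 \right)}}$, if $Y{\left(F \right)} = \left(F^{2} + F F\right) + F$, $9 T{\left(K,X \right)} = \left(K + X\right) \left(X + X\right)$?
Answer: $\frac{5183467810561}{2421120} \approx 2.1409 \cdot 10^{6}$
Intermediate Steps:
$T{\left(K,X \right)} = \frac{2 X \left(K + X\right)}{9}$ ($T{\left(K,X \right)} = \frac{\left(K + X\right) \left(X + X\right)}{9} = \frac{\left(K + X\right) 2 X}{9} = \frac{2 X \left(K + X\right)}{9}$)
$Y{\left(F \right)} = F + 2 F^{2}$ ($Y{\left(F \right)} = \left(F^{2} + F^{2}\right) + F = 2 F^{2} + F = F + 2 F^{2}$)
$r = \frac{1}{4656}$ ($r = \frac{1}{48 \left(1 + 2 \cdot 48\right)} = \frac{1}{48 \left(1 + 96\right)} = \frac{1}{48 \cdot 97} = \frac{1}{4656} \approx 0.00021478$)
$\frac{1934}{\frac{1}{1107}} + \frac{r}{T{\left(-21,60 \right)}} = \frac{1934}{\frac{1}{1107}} + \frac{1}{4656 \cdot \frac{2}{9} \cdot 60 \left(-21 + 60\right)} = 1934 \frac{1}{\frac{1}{1107}} + \frac{1}{4656 \cdot \frac{2}{9} \cdot 60 \cdot 39} = 1934 \cdot 1107 + \frac{1}{4656 \cdot 520} = 2140938 + \frac{1}{4656} \cdot \frac{1}{520} = 2140938 + \frac{1}{2421120} = \frac{5183467810561}{2421120}$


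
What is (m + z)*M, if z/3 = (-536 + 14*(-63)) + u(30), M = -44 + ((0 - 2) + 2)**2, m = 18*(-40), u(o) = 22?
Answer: 215952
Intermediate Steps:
m = -720
M = -44 (M = -44 + (-2 + 2)**2 = -44 + 0**2 = -44 + 0 = -44)
z = -4188 (z = 3*((-536 + 14*(-63)) + 22) = 3*((-536 - 882) + 22) = 3*(-1418 + 22) = 3*(-1396) = -4188)
(m + z)*M = (-720 - 4188)*(-44) = -4908*(-44) = 215952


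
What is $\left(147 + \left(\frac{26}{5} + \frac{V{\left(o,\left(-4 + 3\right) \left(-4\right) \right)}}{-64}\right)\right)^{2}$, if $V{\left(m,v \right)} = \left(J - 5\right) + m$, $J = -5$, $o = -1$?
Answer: $\frac{2377440081}{102400} \approx 23217.0$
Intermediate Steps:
$V{\left(m,v \right)} = -10 + m$ ($V{\left(m,v \right)} = \left(-5 - 5\right) + m = -10 + m$)
$\left(147 + \left(\frac{26}{5} + \frac{V{\left(o,\left(-4 + 3\right) \left(-4\right) \right)}}{-64}\right)\right)^{2} = \left(147 + \left(\frac{26}{5} + \frac{-10 - 1}{-64}\right)\right)^{2} = \left(147 + \left(26 \cdot \frac{1}{5} - - \frac{11}{64}\right)\right)^{2} = \left(147 + \left(\frac{26}{5} + \frac{11}{64}\right)\right)^{2} = \left(147 + \frac{1719}{320}\right)^{2} = \left(\frac{48759}{320}\right)^{2} = \frac{2377440081}{102400}$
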